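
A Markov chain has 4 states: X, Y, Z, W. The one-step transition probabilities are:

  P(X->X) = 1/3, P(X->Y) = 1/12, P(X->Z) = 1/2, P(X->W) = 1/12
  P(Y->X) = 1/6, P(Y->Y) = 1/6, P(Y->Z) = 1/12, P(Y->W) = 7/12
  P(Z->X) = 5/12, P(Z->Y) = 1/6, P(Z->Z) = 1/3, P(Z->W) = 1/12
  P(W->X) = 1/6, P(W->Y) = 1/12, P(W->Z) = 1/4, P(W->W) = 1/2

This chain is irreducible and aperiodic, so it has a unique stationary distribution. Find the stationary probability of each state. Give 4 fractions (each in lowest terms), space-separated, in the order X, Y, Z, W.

Answer: 113/377 137/1131 376/1131 93/377

Derivation:
The stationary distribution satisfies pi = pi * P, i.e.:
  pi_X = 1/3*pi_X + 1/6*pi_Y + 5/12*pi_Z + 1/6*pi_W
  pi_Y = 1/12*pi_X + 1/6*pi_Y + 1/6*pi_Z + 1/12*pi_W
  pi_Z = 1/2*pi_X + 1/12*pi_Y + 1/3*pi_Z + 1/4*pi_W
  pi_W = 1/12*pi_X + 7/12*pi_Y + 1/12*pi_Z + 1/2*pi_W
with normalization: pi_X + pi_Y + pi_Z + pi_W = 1.

Using the first 3 balance equations plus normalization, the linear system A*pi = b is:
  [-2/3, 1/6, 5/12, 1/6] . pi = 0
  [1/12, -5/6, 1/6, 1/12] . pi = 0
  [1/2, 1/12, -2/3, 1/4] . pi = 0
  [1, 1, 1, 1] . pi = 1

Solving yields:
  pi_X = 113/377
  pi_Y = 137/1131
  pi_Z = 376/1131
  pi_W = 93/377

Verification (pi * P):
  113/377*1/3 + 137/1131*1/6 + 376/1131*5/12 + 93/377*1/6 = 113/377 = pi_X  (ok)
  113/377*1/12 + 137/1131*1/6 + 376/1131*1/6 + 93/377*1/12 = 137/1131 = pi_Y  (ok)
  113/377*1/2 + 137/1131*1/12 + 376/1131*1/3 + 93/377*1/4 = 376/1131 = pi_Z  (ok)
  113/377*1/12 + 137/1131*7/12 + 376/1131*1/12 + 93/377*1/2 = 93/377 = pi_W  (ok)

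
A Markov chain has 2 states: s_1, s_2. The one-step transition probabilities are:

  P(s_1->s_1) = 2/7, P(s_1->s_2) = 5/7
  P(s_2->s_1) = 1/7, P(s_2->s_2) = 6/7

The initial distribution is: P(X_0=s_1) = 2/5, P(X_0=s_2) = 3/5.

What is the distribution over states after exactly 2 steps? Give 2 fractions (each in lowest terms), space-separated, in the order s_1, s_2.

Answer: 6/35 29/35

Derivation:
Propagating the distribution step by step (d_{t+1} = d_t * P):
d_0 = (s_1=2/5, s_2=3/5)
  d_1[s_1] = 2/5*2/7 + 3/5*1/7 = 1/5
  d_1[s_2] = 2/5*5/7 + 3/5*6/7 = 4/5
d_1 = (s_1=1/5, s_2=4/5)
  d_2[s_1] = 1/5*2/7 + 4/5*1/7 = 6/35
  d_2[s_2] = 1/5*5/7 + 4/5*6/7 = 29/35
d_2 = (s_1=6/35, s_2=29/35)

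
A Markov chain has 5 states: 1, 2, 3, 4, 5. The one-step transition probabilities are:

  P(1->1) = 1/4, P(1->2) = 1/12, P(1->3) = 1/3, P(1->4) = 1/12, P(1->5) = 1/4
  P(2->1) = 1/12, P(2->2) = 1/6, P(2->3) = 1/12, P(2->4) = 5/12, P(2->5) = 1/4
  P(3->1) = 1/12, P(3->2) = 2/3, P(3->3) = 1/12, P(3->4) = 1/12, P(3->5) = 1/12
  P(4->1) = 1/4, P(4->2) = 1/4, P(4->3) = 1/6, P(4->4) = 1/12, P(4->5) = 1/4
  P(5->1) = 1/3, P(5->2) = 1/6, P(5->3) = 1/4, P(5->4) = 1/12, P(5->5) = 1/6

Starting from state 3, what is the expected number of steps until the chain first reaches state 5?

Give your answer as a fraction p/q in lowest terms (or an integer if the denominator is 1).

Let h_i = expected steps to first reach 5 from state i.
Boundary: h_5 = 0.
First-step equations for the other states:
  h_1 = 1 + 1/4*h_1 + 1/12*h_2 + 1/3*h_3 + 1/12*h_4 + 1/4*h_5
  h_2 = 1 + 1/12*h_1 + 1/6*h_2 + 1/12*h_3 + 5/12*h_4 + 1/4*h_5
  h_3 = 1 + 1/12*h_1 + 2/3*h_2 + 1/12*h_3 + 1/12*h_4 + 1/12*h_5
  h_4 = 1 + 1/4*h_1 + 1/4*h_2 + 1/6*h_3 + 1/12*h_4 + 1/4*h_5

Substituting h_5 = 0 and rearranging gives the linear system (I - Q) h = 1:
  [3/4, -1/12, -1/3, -1/12] . (h_1, h_2, h_3, h_4) = 1
  [-1/12, 5/6, -1/12, -5/12] . (h_1, h_2, h_3, h_4) = 1
  [-1/12, -2/3, 11/12, -1/12] . (h_1, h_2, h_3, h_4) = 1
  [-1/4, -1/4, -1/6, 11/12] . (h_1, h_2, h_3, h_4) = 1

Solving yields:
  h_1 = 3252/707
  h_2 = 3120/707
  h_3 = 3624/707
  h_4 = 3168/707

Starting state is 3, so the expected hitting time is h_3 = 3624/707.

Answer: 3624/707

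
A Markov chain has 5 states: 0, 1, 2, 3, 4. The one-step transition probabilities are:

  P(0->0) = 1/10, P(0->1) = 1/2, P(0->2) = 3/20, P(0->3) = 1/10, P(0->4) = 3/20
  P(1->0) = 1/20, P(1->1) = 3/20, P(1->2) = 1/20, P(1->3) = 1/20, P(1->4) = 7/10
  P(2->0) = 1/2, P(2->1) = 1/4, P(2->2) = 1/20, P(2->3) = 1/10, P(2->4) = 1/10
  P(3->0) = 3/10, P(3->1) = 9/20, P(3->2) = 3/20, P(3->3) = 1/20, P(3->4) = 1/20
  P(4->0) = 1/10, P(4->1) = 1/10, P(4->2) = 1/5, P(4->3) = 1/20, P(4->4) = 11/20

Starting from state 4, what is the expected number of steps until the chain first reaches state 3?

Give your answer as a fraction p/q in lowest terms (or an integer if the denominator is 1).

Answer: 188900/12187

Derivation:
Let h_i = expected steps to first reach 3 from state i.
Boundary: h_3 = 0.
First-step equations for the other states:
  h_0 = 1 + 1/10*h_0 + 1/2*h_1 + 3/20*h_2 + 1/10*h_3 + 3/20*h_4
  h_1 = 1 + 1/20*h_0 + 3/20*h_1 + 1/20*h_2 + 1/20*h_3 + 7/10*h_4
  h_2 = 1 + 1/2*h_0 + 1/4*h_1 + 1/20*h_2 + 1/10*h_3 + 1/10*h_4
  h_4 = 1 + 1/10*h_0 + 1/10*h_1 + 1/5*h_2 + 1/20*h_3 + 11/20*h_4

Substituting h_3 = 0 and rearranging gives the linear system (I - Q) h = 1:
  [9/10, -1/2, -3/20, -3/20] . (h_0, h_1, h_2, h_4) = 1
  [-1/20, 17/20, -1/20, -7/10] . (h_0, h_1, h_2, h_4) = 1
  [-1/2, -1/4, 19/20, -1/10] . (h_0, h_1, h_2, h_4) = 1
  [-1/10, -1/10, -1/5, 9/20] . (h_0, h_1, h_2, h_4) = 1

Solving yields:
  h_0 = 180840/12187
  h_1 = 191020/12187
  h_2 = 178160/12187
  h_4 = 188900/12187

Starting state is 4, so the expected hitting time is h_4 = 188900/12187.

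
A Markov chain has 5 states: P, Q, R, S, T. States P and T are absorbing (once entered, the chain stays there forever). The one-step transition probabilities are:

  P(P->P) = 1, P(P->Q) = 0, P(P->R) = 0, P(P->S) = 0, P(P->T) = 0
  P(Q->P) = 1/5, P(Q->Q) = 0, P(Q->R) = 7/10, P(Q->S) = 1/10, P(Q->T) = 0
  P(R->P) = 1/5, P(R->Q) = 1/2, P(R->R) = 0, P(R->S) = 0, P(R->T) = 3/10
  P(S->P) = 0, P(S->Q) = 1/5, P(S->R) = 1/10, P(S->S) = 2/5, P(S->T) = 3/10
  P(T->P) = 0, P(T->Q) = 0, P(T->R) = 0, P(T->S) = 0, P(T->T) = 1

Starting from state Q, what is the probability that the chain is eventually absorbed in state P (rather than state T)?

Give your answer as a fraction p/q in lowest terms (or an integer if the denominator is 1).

Let a_i = P(absorbed in P | start in state i).
Boundary conditions: a_P = 1, a_T = 0.
For each transient state i, a_i = sum_j P(i->j) * a_j:
  a_Q = 1/5*a_P + 0*a_Q + 7/10*a_R + 1/10*a_S + 0*a_T
  a_R = 1/5*a_P + 1/2*a_Q + 0*a_R + 0*a_S + 3/10*a_T
  a_S = 0*a_P + 1/5*a_Q + 1/10*a_R + 2/5*a_S + 3/10*a_T

Substituting a_P = 1 and a_T = 0, rearrange to (I - Q) a = r where r[i] = P(i -> P):
  [1, -7/10, -1/10] . (a_Q, a_R, a_S) = 1/5
  [-1/2, 1, 0] . (a_Q, a_R, a_S) = 1/5
  [-1/5, -1/10, 3/5] . (a_Q, a_R, a_S) = 0

Solving yields:
  a_Q = 206/365
  a_R = 176/365
  a_S = 98/365

Starting state is Q, so the absorption probability is a_Q = 206/365.

Answer: 206/365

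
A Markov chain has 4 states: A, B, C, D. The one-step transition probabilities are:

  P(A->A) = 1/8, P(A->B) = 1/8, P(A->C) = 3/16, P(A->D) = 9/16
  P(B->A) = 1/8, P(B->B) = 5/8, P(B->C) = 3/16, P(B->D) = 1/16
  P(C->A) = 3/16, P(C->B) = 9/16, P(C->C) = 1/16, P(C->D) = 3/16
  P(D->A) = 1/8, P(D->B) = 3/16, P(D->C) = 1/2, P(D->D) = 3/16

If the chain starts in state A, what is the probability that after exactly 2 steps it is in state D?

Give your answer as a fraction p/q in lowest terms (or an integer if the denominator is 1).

Computing P^2 by repeated multiplication:
P^1 =
  A: [1/8, 1/8, 3/16, 9/16]
  B: [1/8, 5/8, 3/16, 1/16]
  C: [3/16, 9/16, 1/16, 3/16]
  D: [1/8, 3/16, 1/2, 3/16]
P^2 =
  A: [35/256, 39/128, 87/256, 7/32]
  B: [35/256, 67/128, 47/256, 5/32]
  C: [33/256, 57/128, 61/256, 3/16]
  D: [5/32, 115/256, 47/256, 27/128]

(P^2)[A -> D] = 7/32

Answer: 7/32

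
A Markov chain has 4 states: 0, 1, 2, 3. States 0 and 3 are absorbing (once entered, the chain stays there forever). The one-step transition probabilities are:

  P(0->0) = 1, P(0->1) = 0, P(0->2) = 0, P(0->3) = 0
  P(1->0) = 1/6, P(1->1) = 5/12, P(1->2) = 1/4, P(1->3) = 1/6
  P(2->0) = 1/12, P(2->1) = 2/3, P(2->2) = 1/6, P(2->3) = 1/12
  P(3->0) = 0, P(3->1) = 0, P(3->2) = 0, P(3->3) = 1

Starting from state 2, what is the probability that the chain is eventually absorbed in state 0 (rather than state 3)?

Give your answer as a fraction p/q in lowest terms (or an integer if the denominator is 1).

Let a_i = P(absorbed in 0 | start in state i).
Boundary conditions: a_0 = 1, a_3 = 0.
For each transient state i, a_i = sum_j P(i->j) * a_j:
  a_1 = 1/6*a_0 + 5/12*a_1 + 1/4*a_2 + 1/6*a_3
  a_2 = 1/12*a_0 + 2/3*a_1 + 1/6*a_2 + 1/12*a_3

Substituting a_0 = 1 and a_3 = 0, rearrange to (I - Q) a = r where r[i] = P(i -> 0):
  [7/12, -1/4] . (a_1, a_2) = 1/6
  [-2/3, 5/6] . (a_1, a_2) = 1/12

Solving yields:
  a_1 = 1/2
  a_2 = 1/2

Starting state is 2, so the absorption probability is a_2 = 1/2.

Answer: 1/2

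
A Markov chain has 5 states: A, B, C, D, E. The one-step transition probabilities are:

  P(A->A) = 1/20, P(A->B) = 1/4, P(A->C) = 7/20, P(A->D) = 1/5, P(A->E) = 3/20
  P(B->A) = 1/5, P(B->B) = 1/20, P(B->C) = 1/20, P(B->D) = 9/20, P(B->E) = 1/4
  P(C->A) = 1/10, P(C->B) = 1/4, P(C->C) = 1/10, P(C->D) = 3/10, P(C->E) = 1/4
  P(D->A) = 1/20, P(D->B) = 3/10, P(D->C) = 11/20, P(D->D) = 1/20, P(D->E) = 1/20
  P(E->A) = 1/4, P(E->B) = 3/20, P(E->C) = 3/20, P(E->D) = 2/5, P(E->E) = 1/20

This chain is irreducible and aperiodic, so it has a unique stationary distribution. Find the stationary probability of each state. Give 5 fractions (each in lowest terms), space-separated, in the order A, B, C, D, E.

Answer: 37997/306122 31634/153061 38049/153061 40890/153061 46979/306122

Derivation:
The stationary distribution satisfies pi = pi * P, i.e.:
  pi_A = 1/20*pi_A + 1/5*pi_B + 1/10*pi_C + 1/20*pi_D + 1/4*pi_E
  pi_B = 1/4*pi_A + 1/20*pi_B + 1/4*pi_C + 3/10*pi_D + 3/20*pi_E
  pi_C = 7/20*pi_A + 1/20*pi_B + 1/10*pi_C + 11/20*pi_D + 3/20*pi_E
  pi_D = 1/5*pi_A + 9/20*pi_B + 3/10*pi_C + 1/20*pi_D + 2/5*pi_E
  pi_E = 3/20*pi_A + 1/4*pi_B + 1/4*pi_C + 1/20*pi_D + 1/20*pi_E
with normalization: pi_A + pi_B + pi_C + pi_D + pi_E = 1.

Using the first 4 balance equations plus normalization, the linear system A*pi = b is:
  [-19/20, 1/5, 1/10, 1/20, 1/4] . pi = 0
  [1/4, -19/20, 1/4, 3/10, 3/20] . pi = 0
  [7/20, 1/20, -9/10, 11/20, 3/20] . pi = 0
  [1/5, 9/20, 3/10, -19/20, 2/5] . pi = 0
  [1, 1, 1, 1, 1] . pi = 1

Solving yields:
  pi_A = 37997/306122
  pi_B = 31634/153061
  pi_C = 38049/153061
  pi_D = 40890/153061
  pi_E = 46979/306122

Verification (pi * P):
  37997/306122*1/20 + 31634/153061*1/5 + 38049/153061*1/10 + 40890/153061*1/20 + 46979/306122*1/4 = 37997/306122 = pi_A  (ok)
  37997/306122*1/4 + 31634/153061*1/20 + 38049/153061*1/4 + 40890/153061*3/10 + 46979/306122*3/20 = 31634/153061 = pi_B  (ok)
  37997/306122*7/20 + 31634/153061*1/20 + 38049/153061*1/10 + 40890/153061*11/20 + 46979/306122*3/20 = 38049/153061 = pi_C  (ok)
  37997/306122*1/5 + 31634/153061*9/20 + 38049/153061*3/10 + 40890/153061*1/20 + 46979/306122*2/5 = 40890/153061 = pi_D  (ok)
  37997/306122*3/20 + 31634/153061*1/4 + 38049/153061*1/4 + 40890/153061*1/20 + 46979/306122*1/20 = 46979/306122 = pi_E  (ok)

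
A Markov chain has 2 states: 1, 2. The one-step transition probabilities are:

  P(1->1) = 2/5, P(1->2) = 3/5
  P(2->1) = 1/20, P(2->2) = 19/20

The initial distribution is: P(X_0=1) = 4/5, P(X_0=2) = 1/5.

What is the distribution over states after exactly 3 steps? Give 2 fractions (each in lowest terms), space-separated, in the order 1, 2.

Propagating the distribution step by step (d_{t+1} = d_t * P):
d_0 = (1=4/5, 2=1/5)
  d_1[1] = 4/5*2/5 + 1/5*1/20 = 33/100
  d_1[2] = 4/5*3/5 + 1/5*19/20 = 67/100
d_1 = (1=33/100, 2=67/100)
  d_2[1] = 33/100*2/5 + 67/100*1/20 = 331/2000
  d_2[2] = 33/100*3/5 + 67/100*19/20 = 1669/2000
d_2 = (1=331/2000, 2=1669/2000)
  d_3[1] = 331/2000*2/5 + 1669/2000*1/20 = 4317/40000
  d_3[2] = 331/2000*3/5 + 1669/2000*19/20 = 35683/40000
d_3 = (1=4317/40000, 2=35683/40000)

Answer: 4317/40000 35683/40000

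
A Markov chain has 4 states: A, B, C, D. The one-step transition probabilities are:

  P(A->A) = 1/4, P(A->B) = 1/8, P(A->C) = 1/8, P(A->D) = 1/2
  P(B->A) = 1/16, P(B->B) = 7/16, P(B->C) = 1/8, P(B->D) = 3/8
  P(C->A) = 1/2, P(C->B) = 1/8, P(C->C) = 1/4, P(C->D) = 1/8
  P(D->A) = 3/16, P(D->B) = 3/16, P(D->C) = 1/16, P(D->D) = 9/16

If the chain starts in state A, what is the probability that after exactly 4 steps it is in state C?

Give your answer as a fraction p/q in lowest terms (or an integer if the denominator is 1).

Computing P^4 by repeated multiplication:
P^1 =
  A: [1/4, 1/8, 1/8, 1/2]
  B: [1/16, 7/16, 1/8, 3/8]
  C: [1/2, 1/8, 1/4, 1/8]
  D: [3/16, 3/16, 1/16, 9/16]
P^2 =
  A: [29/128, 25/128, 7/64, 15/32]
  B: [45/256, 73/256, 15/128, 27/64]
  C: [9/32, 11/64, 19/128, 51/128]
  D: [25/128, 7/32, 25/256, 125/256]
P^3 =
  A: [433/2048, 441/2048, 7/64, 475/1024]
  B: [817/4096, 985/4096, 29/256, 915/2048]
  C: [471/2048, 417/2048, 243/2048, 917/2048]
  D: [831/4096, 917/4096, 437/4096, 1911/4096]
P^4 =
  A: [6815/32768, 7251/32768, 1797/16384, 3777/8192]
  B: [13455/65536, 14947/65536, 3645/32768, 7461/16384]
  C: [1749/8192, 3549/16384, 3665/32768, 15009/32768]
  D: [6735/32768, 459/2048, 7155/65536, 30223/65536]

(P^4)[A -> C] = 1797/16384

Answer: 1797/16384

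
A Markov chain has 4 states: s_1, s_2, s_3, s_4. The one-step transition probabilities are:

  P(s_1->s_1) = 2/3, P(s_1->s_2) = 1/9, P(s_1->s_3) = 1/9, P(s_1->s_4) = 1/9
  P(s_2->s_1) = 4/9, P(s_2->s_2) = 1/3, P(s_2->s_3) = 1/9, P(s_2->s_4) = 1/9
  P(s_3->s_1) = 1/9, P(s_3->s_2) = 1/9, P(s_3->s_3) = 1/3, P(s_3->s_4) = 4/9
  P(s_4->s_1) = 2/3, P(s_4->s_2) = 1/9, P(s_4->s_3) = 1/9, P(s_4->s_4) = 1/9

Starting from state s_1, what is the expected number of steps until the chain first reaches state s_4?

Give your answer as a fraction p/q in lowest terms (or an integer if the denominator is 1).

Answer: 63/10

Derivation:
Let h_i = expected steps to first reach s_4 from state i.
Boundary: h_s_4 = 0.
First-step equations for the other states:
  h_s_1 = 1 + 2/3*h_s_1 + 1/9*h_s_2 + 1/9*h_s_3 + 1/9*h_s_4
  h_s_2 = 1 + 4/9*h_s_1 + 1/3*h_s_2 + 1/9*h_s_3 + 1/9*h_s_4
  h_s_3 = 1 + 1/9*h_s_1 + 1/9*h_s_2 + 1/3*h_s_3 + 4/9*h_s_4

Substituting h_s_4 = 0 and rearranging gives the linear system (I - Q) h = 1:
  [1/3, -1/9, -1/9] . (h_s_1, h_s_2, h_s_3) = 1
  [-4/9, 2/3, -1/9] . (h_s_1, h_s_2, h_s_3) = 1
  [-1/9, -1/9, 2/3] . (h_s_1, h_s_2, h_s_3) = 1

Solving yields:
  h_s_1 = 63/10
  h_s_2 = 63/10
  h_s_3 = 18/5

Starting state is s_1, so the expected hitting time is h_s_1 = 63/10.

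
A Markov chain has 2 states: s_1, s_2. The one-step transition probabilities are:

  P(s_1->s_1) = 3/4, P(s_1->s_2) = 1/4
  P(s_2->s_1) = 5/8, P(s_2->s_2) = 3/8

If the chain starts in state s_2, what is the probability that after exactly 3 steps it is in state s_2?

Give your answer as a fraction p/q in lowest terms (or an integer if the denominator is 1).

Answer: 147/512

Derivation:
Computing P^3 by repeated multiplication:
P^1 =
  s_1: [3/4, 1/4]
  s_2: [5/8, 3/8]
P^2 =
  s_1: [23/32, 9/32]
  s_2: [45/64, 19/64]
P^3 =
  s_1: [183/256, 73/256]
  s_2: [365/512, 147/512]

(P^3)[s_2 -> s_2] = 147/512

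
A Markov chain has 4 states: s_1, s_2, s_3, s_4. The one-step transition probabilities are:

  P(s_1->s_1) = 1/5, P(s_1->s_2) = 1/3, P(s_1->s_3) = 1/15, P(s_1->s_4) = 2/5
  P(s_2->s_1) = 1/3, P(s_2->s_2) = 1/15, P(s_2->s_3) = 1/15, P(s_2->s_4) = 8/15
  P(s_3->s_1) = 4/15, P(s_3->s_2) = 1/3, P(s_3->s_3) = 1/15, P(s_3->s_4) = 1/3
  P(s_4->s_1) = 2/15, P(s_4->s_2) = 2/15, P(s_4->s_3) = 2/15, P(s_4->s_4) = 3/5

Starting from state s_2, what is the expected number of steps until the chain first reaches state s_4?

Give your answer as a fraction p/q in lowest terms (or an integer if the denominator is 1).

Let h_i = expected steps to first reach s_4 from state i.
Boundary: h_s_4 = 0.
First-step equations for the other states:
  h_s_1 = 1 + 1/5*h_s_1 + 1/3*h_s_2 + 1/15*h_s_3 + 2/5*h_s_4
  h_s_2 = 1 + 1/3*h_s_1 + 1/15*h_s_2 + 1/15*h_s_3 + 8/15*h_s_4
  h_s_3 = 1 + 4/15*h_s_1 + 1/3*h_s_2 + 1/15*h_s_3 + 1/3*h_s_4

Substituting h_s_4 = 0 and rearranging gives the linear system (I - Q) h = 1:
  [4/5, -1/3, -1/15] . (h_s_1, h_s_2, h_s_3) = 1
  [-1/3, 14/15, -1/15] . (h_s_1, h_s_2, h_s_3) = 1
  [-4/15, -1/3, 14/15] . (h_s_1, h_s_2, h_s_3) = 1

Solving yields:
  h_s_1 = 4275/1841
  h_s_2 = 3825/1841
  h_s_3 = 4560/1841

Starting state is s_2, so the expected hitting time is h_s_2 = 3825/1841.

Answer: 3825/1841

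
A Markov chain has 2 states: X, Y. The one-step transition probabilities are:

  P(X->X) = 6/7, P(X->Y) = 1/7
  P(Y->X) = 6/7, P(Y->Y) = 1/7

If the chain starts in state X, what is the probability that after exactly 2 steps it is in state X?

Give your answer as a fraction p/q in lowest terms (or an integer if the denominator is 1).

Answer: 6/7

Derivation:
Computing P^2 by repeated multiplication:
P^1 =
  X: [6/7, 1/7]
  Y: [6/7, 1/7]
P^2 =
  X: [6/7, 1/7]
  Y: [6/7, 1/7]

(P^2)[X -> X] = 6/7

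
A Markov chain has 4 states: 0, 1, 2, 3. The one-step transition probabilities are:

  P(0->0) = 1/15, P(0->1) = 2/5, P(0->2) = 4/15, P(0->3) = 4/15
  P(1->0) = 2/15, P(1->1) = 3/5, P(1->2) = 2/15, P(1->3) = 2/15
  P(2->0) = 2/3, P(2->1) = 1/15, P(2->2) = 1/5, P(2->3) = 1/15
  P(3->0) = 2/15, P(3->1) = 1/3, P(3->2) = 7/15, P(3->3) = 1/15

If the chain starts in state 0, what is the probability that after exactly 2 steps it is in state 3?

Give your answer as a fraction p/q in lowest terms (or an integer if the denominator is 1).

Computing P^2 by repeated multiplication:
P^1 =
  0: [1/15, 2/5, 4/15, 4/15]
  1: [2/15, 3/5, 2/15, 2/15]
  2: [2/3, 1/15, 1/5, 1/15]
  3: [2/15, 1/3, 7/15, 1/15]
P^2 =
  0: [61/225, 28/75, 56/225, 8/75]
  1: [44/225, 7/15, 46/225, 2/15]
  2: [44/225, 77/225, 58/225, 46/225]
  3: [28/75, 23/75, 46/225, 26/225]

(P^2)[0 -> 3] = 8/75

Answer: 8/75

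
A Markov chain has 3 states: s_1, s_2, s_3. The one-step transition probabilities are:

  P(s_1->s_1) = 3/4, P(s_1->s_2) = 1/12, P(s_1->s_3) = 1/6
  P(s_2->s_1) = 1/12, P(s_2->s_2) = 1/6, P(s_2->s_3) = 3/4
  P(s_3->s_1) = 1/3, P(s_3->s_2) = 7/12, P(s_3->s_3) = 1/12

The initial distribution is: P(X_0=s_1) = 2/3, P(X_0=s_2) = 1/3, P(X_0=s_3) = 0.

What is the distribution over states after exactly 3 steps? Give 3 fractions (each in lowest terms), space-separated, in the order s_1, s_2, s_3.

Answer: 2509/5184 67/324 1603/5184

Derivation:
Propagating the distribution step by step (d_{t+1} = d_t * P):
d_0 = (s_1=2/3, s_2=1/3, s_3=0)
  d_1[s_1] = 2/3*3/4 + 1/3*1/12 + 0*1/3 = 19/36
  d_1[s_2] = 2/3*1/12 + 1/3*1/6 + 0*7/12 = 1/9
  d_1[s_3] = 2/3*1/6 + 1/3*3/4 + 0*1/12 = 13/36
d_1 = (s_1=19/36, s_2=1/9, s_3=13/36)
  d_2[s_1] = 19/36*3/4 + 1/9*1/12 + 13/36*1/3 = 227/432
  d_2[s_2] = 19/36*1/12 + 1/9*1/6 + 13/36*7/12 = 59/216
  d_2[s_3] = 19/36*1/6 + 1/9*3/4 + 13/36*1/12 = 29/144
d_2 = (s_1=227/432, s_2=59/216, s_3=29/144)
  d_3[s_1] = 227/432*3/4 + 59/216*1/12 + 29/144*1/3 = 2509/5184
  d_3[s_2] = 227/432*1/12 + 59/216*1/6 + 29/144*7/12 = 67/324
  d_3[s_3] = 227/432*1/6 + 59/216*3/4 + 29/144*1/12 = 1603/5184
d_3 = (s_1=2509/5184, s_2=67/324, s_3=1603/5184)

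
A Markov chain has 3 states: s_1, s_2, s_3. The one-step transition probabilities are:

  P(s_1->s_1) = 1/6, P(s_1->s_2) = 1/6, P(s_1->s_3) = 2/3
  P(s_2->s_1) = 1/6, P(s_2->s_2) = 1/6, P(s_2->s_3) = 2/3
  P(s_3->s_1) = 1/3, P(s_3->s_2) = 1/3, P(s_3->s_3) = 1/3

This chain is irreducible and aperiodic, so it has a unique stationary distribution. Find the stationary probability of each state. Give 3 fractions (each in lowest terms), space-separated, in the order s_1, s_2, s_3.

The stationary distribution satisfies pi = pi * P, i.e.:
  pi_s_1 = 1/6*pi_s_1 + 1/6*pi_s_2 + 1/3*pi_s_3
  pi_s_2 = 1/6*pi_s_1 + 1/6*pi_s_2 + 1/3*pi_s_3
  pi_s_3 = 2/3*pi_s_1 + 2/3*pi_s_2 + 1/3*pi_s_3
with normalization: pi_s_1 + pi_s_2 + pi_s_3 = 1.

Using the first 2 balance equations plus normalization, the linear system A*pi = b is:
  [-5/6, 1/6, 1/3] . pi = 0
  [1/6, -5/6, 1/3] . pi = 0
  [1, 1, 1] . pi = 1

Solving yields:
  pi_s_1 = 1/4
  pi_s_2 = 1/4
  pi_s_3 = 1/2

Verification (pi * P):
  1/4*1/6 + 1/4*1/6 + 1/2*1/3 = 1/4 = pi_s_1  (ok)
  1/4*1/6 + 1/4*1/6 + 1/2*1/3 = 1/4 = pi_s_2  (ok)
  1/4*2/3 + 1/4*2/3 + 1/2*1/3 = 1/2 = pi_s_3  (ok)

Answer: 1/4 1/4 1/2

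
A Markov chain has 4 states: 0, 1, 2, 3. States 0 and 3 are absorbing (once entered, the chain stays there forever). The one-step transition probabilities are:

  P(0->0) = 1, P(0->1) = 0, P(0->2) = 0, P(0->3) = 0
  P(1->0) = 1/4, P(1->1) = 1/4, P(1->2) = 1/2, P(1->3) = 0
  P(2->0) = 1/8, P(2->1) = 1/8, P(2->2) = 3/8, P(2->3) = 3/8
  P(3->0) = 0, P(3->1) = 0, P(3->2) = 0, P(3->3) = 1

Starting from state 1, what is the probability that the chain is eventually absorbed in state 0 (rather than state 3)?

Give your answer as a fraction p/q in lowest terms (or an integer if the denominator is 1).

Answer: 7/13

Derivation:
Let a_i = P(absorbed in 0 | start in state i).
Boundary conditions: a_0 = 1, a_3 = 0.
For each transient state i, a_i = sum_j P(i->j) * a_j:
  a_1 = 1/4*a_0 + 1/4*a_1 + 1/2*a_2 + 0*a_3
  a_2 = 1/8*a_0 + 1/8*a_1 + 3/8*a_2 + 3/8*a_3

Substituting a_0 = 1 and a_3 = 0, rearrange to (I - Q) a = r where r[i] = P(i -> 0):
  [3/4, -1/2] . (a_1, a_2) = 1/4
  [-1/8, 5/8] . (a_1, a_2) = 1/8

Solving yields:
  a_1 = 7/13
  a_2 = 4/13

Starting state is 1, so the absorption probability is a_1 = 7/13.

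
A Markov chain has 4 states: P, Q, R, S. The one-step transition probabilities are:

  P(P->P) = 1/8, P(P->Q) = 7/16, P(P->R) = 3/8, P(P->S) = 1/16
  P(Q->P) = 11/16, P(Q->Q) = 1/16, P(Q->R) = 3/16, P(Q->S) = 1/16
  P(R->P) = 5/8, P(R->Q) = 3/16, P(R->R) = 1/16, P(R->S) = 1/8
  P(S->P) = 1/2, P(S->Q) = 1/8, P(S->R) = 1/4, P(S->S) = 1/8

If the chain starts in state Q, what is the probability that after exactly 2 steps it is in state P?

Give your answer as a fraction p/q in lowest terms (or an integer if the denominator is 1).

Computing P^2 by repeated multiplication:
P^1 =
  P: [1/8, 7/16, 3/8, 1/16]
  Q: [11/16, 1/16, 3/16, 1/16]
  R: [5/8, 3/16, 1/16, 1/8]
  S: [1/2, 1/8, 1/4, 1/8]
P^2 =
  P: [149/256, 41/256, 43/256, 23/256]
  Q: [71/256, 89/256, 19/64, 5/64]
  R: [79/256, 5/16, 39/128, 19/256]
  S: [47/128, 37/128, 33/128, 11/128]

(P^2)[Q -> P] = 71/256

Answer: 71/256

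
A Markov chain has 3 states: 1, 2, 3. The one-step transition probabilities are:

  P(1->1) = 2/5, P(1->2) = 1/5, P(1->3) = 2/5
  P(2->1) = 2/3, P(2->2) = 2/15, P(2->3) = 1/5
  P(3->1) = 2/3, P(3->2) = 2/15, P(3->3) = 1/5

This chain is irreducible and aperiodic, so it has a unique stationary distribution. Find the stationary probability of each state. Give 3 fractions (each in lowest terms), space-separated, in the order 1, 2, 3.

Answer: 10/19 16/95 29/95

Derivation:
The stationary distribution satisfies pi = pi * P, i.e.:
  pi_1 = 2/5*pi_1 + 2/3*pi_2 + 2/3*pi_3
  pi_2 = 1/5*pi_1 + 2/15*pi_2 + 2/15*pi_3
  pi_3 = 2/5*pi_1 + 1/5*pi_2 + 1/5*pi_3
with normalization: pi_1 + pi_2 + pi_3 = 1.

Using the first 2 balance equations plus normalization, the linear system A*pi = b is:
  [-3/5, 2/3, 2/3] . pi = 0
  [1/5, -13/15, 2/15] . pi = 0
  [1, 1, 1] . pi = 1

Solving yields:
  pi_1 = 10/19
  pi_2 = 16/95
  pi_3 = 29/95

Verification (pi * P):
  10/19*2/5 + 16/95*2/3 + 29/95*2/3 = 10/19 = pi_1  (ok)
  10/19*1/5 + 16/95*2/15 + 29/95*2/15 = 16/95 = pi_2  (ok)
  10/19*2/5 + 16/95*1/5 + 29/95*1/5 = 29/95 = pi_3  (ok)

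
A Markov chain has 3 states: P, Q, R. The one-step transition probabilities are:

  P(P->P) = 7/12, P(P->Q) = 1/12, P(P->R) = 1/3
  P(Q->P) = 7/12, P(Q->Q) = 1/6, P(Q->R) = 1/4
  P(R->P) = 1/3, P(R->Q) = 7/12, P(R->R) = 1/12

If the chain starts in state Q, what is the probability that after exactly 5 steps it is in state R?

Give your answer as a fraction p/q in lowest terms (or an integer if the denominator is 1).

Answer: 62575/248832

Derivation:
Computing P^5 by repeated multiplication:
P^1 =
  P: [7/12, 1/12, 1/3]
  Q: [7/12, 1/6, 1/4]
  R: [1/3, 7/12, 1/12]
P^2 =
  P: [1/2, 37/144, 35/144]
  Q: [25/48, 2/9, 37/144]
  R: [9/16, 25/144, 19/72]
P^3 =
  P: [301/576, 391/1728, 217/864]
  Q: [299/576, 199/864, 433/1728]
  R: [149/288, 397/1728, 437/1728]
P^4 =
  P: [1799/3456, 4723/20736, 5219/20736]
  Q: [3599/6912, 1181/5184, 5215/20736]
  R: [3595/6912, 4747/20736, 1301/5184]
P^5 =
  P: [43165/82944, 56773/248832, 15641/62208]
  Q: [43169/82944, 28375/124416, 62575/248832]
  R: [10795/20736, 56707/248832, 62585/248832]

(P^5)[Q -> R] = 62575/248832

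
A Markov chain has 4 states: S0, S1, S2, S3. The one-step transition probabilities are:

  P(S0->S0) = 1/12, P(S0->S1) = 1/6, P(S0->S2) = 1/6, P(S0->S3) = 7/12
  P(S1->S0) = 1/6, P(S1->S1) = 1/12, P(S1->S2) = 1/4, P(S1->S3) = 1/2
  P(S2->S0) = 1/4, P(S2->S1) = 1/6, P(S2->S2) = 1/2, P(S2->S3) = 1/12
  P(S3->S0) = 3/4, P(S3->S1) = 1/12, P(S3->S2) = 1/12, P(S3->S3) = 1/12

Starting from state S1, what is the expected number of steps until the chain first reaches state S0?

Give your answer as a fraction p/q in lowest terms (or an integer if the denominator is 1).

Let h_i = expected steps to first reach S0 from state i.
Boundary: h_S0 = 0.
First-step equations for the other states:
  h_S1 = 1 + 1/6*h_S0 + 1/12*h_S1 + 1/4*h_S2 + 1/2*h_S3
  h_S2 = 1 + 1/4*h_S0 + 1/6*h_S1 + 1/2*h_S2 + 1/12*h_S3
  h_S3 = 1 + 3/4*h_S0 + 1/12*h_S1 + 1/12*h_S2 + 1/12*h_S3

Substituting h_S0 = 0 and rearranging gives the linear system (I - Q) h = 1:
  [11/12, -1/4, -1/2] . (h_S1, h_S2, h_S3) = 1
  [-1/6, 1/2, -1/12] . (h_S1, h_S2, h_S3) = 1
  [-1/12, -1/12, 11/12] . (h_S1, h_S2, h_S3) = 1

Solving yields:
  h_S1 = 66/23
  h_S2 = 42/13
  h_S3 = 492/299

Starting state is S1, so the expected hitting time is h_S1 = 66/23.

Answer: 66/23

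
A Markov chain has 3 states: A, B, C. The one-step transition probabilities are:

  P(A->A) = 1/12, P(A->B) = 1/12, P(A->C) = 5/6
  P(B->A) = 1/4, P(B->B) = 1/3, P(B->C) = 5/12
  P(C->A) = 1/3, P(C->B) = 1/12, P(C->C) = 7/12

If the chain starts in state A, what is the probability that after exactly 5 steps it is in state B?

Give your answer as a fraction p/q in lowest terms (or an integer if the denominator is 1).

Answer: 341/3072

Derivation:
Computing P^5 by repeated multiplication:
P^1 =
  A: [1/12, 1/12, 5/6]
  B: [1/4, 1/3, 5/12]
  C: [1/3, 1/12, 7/12]
P^2 =
  A: [11/36, 5/48, 85/144]
  B: [35/144, 1/6, 85/144]
  C: [35/144, 5/48, 47/72]
P^3 =
  A: [143/576, 7/64, 185/288]
  B: [149/576, 1/8, 355/576]
  C: [19/72, 7/64, 361/576]
P^4 =
  A: [151/576, 85/768, 1445/2304]
  B: [595/2304, 11/96, 1445/2304]
  C: [595/2304, 85/768, 727/1152]
P^5 =
  A: [2383/9216, 341/3072, 2905/4608]
  B: [2389/9216, 43/384, 5795/9216]
  C: [299/1152, 341/3072, 5801/9216]

(P^5)[A -> B] = 341/3072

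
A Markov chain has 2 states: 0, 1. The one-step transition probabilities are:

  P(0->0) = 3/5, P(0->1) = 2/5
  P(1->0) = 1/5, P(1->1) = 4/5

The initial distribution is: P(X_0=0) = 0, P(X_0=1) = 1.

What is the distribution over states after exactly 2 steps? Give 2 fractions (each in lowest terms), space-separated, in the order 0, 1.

Answer: 7/25 18/25

Derivation:
Propagating the distribution step by step (d_{t+1} = d_t * P):
d_0 = (0=0, 1=1)
  d_1[0] = 0*3/5 + 1*1/5 = 1/5
  d_1[1] = 0*2/5 + 1*4/5 = 4/5
d_1 = (0=1/5, 1=4/5)
  d_2[0] = 1/5*3/5 + 4/5*1/5 = 7/25
  d_2[1] = 1/5*2/5 + 4/5*4/5 = 18/25
d_2 = (0=7/25, 1=18/25)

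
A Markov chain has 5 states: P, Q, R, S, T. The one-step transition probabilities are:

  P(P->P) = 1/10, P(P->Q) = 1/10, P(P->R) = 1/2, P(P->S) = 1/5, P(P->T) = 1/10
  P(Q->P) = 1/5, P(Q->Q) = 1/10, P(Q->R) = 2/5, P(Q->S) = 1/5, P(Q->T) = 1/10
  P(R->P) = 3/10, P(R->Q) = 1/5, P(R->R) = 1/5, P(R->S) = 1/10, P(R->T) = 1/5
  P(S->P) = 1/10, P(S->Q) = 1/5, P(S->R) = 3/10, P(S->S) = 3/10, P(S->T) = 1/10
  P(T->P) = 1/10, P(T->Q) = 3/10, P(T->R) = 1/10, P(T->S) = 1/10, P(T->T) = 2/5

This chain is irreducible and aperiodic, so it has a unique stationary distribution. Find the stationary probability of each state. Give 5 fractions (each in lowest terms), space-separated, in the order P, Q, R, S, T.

Answer: 16/91 515/2821 116/403 479/2821 519/2821

Derivation:
The stationary distribution satisfies pi = pi * P, i.e.:
  pi_P = 1/10*pi_P + 1/5*pi_Q + 3/10*pi_R + 1/10*pi_S + 1/10*pi_T
  pi_Q = 1/10*pi_P + 1/10*pi_Q + 1/5*pi_R + 1/5*pi_S + 3/10*pi_T
  pi_R = 1/2*pi_P + 2/5*pi_Q + 1/5*pi_R + 3/10*pi_S + 1/10*pi_T
  pi_S = 1/5*pi_P + 1/5*pi_Q + 1/10*pi_R + 3/10*pi_S + 1/10*pi_T
  pi_T = 1/10*pi_P + 1/10*pi_Q + 1/5*pi_R + 1/10*pi_S + 2/5*pi_T
with normalization: pi_P + pi_Q + pi_R + pi_S + pi_T = 1.

Using the first 4 balance equations plus normalization, the linear system A*pi = b is:
  [-9/10, 1/5, 3/10, 1/10, 1/10] . pi = 0
  [1/10, -9/10, 1/5, 1/5, 3/10] . pi = 0
  [1/2, 2/5, -4/5, 3/10, 1/10] . pi = 0
  [1/5, 1/5, 1/10, -7/10, 1/10] . pi = 0
  [1, 1, 1, 1, 1] . pi = 1

Solving yields:
  pi_P = 16/91
  pi_Q = 515/2821
  pi_R = 116/403
  pi_S = 479/2821
  pi_T = 519/2821

Verification (pi * P):
  16/91*1/10 + 515/2821*1/5 + 116/403*3/10 + 479/2821*1/10 + 519/2821*1/10 = 16/91 = pi_P  (ok)
  16/91*1/10 + 515/2821*1/10 + 116/403*1/5 + 479/2821*1/5 + 519/2821*3/10 = 515/2821 = pi_Q  (ok)
  16/91*1/2 + 515/2821*2/5 + 116/403*1/5 + 479/2821*3/10 + 519/2821*1/10 = 116/403 = pi_R  (ok)
  16/91*1/5 + 515/2821*1/5 + 116/403*1/10 + 479/2821*3/10 + 519/2821*1/10 = 479/2821 = pi_S  (ok)
  16/91*1/10 + 515/2821*1/10 + 116/403*1/5 + 479/2821*1/10 + 519/2821*2/5 = 519/2821 = pi_T  (ok)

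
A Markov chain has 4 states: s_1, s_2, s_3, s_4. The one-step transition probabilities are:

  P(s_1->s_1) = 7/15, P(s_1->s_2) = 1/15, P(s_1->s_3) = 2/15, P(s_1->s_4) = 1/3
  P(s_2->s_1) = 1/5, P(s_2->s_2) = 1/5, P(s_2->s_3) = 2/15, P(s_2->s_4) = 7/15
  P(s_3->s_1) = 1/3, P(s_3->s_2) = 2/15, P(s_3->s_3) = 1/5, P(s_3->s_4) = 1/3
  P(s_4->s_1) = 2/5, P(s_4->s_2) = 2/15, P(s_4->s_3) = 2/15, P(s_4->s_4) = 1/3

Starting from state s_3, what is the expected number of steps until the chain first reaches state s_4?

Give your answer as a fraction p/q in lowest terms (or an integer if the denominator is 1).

Let h_i = expected steps to first reach s_4 from state i.
Boundary: h_s_4 = 0.
First-step equations for the other states:
  h_s_1 = 1 + 7/15*h_s_1 + 1/15*h_s_2 + 2/15*h_s_3 + 1/3*h_s_4
  h_s_2 = 1 + 1/5*h_s_1 + 1/5*h_s_2 + 2/15*h_s_3 + 7/15*h_s_4
  h_s_3 = 1 + 1/3*h_s_1 + 2/15*h_s_2 + 1/5*h_s_3 + 1/3*h_s_4

Substituting h_s_4 = 0 and rearranging gives the linear system (I - Q) h = 1:
  [8/15, -1/15, -2/15] . (h_s_1, h_s_2, h_s_3) = 1
  [-1/5, 4/5, -2/15] . (h_s_1, h_s_2, h_s_3) = 1
  [-1/3, -2/15, 4/5] . (h_s_1, h_s_2, h_s_3) = 1

Solving yields:
  h_s_1 = 455/157
  h_s_2 = 385/157
  h_s_3 = 450/157

Starting state is s_3, so the expected hitting time is h_s_3 = 450/157.

Answer: 450/157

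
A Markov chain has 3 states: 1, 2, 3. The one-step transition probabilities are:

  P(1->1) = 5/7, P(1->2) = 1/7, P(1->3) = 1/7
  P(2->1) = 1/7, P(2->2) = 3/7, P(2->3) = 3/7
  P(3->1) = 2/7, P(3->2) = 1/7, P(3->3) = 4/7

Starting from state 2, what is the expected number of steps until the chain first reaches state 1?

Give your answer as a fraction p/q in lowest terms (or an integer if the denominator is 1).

Answer: 14/3

Derivation:
Let h_i = expected steps to first reach 1 from state i.
Boundary: h_1 = 0.
First-step equations for the other states:
  h_2 = 1 + 1/7*h_1 + 3/7*h_2 + 3/7*h_3
  h_3 = 1 + 2/7*h_1 + 1/7*h_2 + 4/7*h_3

Substituting h_1 = 0 and rearranging gives the linear system (I - Q) h = 1:
  [4/7, -3/7] . (h_2, h_3) = 1
  [-1/7, 3/7] . (h_2, h_3) = 1

Solving yields:
  h_2 = 14/3
  h_3 = 35/9

Starting state is 2, so the expected hitting time is h_2 = 14/3.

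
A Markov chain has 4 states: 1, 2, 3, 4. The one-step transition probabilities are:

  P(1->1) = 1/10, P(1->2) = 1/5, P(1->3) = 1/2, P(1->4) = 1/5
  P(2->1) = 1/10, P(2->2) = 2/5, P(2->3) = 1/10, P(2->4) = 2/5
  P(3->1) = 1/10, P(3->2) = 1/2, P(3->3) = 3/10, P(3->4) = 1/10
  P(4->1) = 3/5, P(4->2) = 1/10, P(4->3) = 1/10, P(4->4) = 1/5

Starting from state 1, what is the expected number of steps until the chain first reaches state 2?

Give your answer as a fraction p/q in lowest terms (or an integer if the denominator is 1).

Let h_i = expected steps to first reach 2 from state i.
Boundary: h_2 = 0.
First-step equations for the other states:
  h_1 = 1 + 1/10*h_1 + 1/5*h_2 + 1/2*h_3 + 1/5*h_4
  h_3 = 1 + 1/10*h_1 + 1/2*h_2 + 3/10*h_3 + 1/10*h_4
  h_4 = 1 + 3/5*h_1 + 1/10*h_2 + 1/10*h_3 + 1/5*h_4

Substituting h_2 = 0 and rearranging gives the linear system (I - Q) h = 1:
  [9/10, -1/2, -1/5] . (h_1, h_3, h_4) = 1
  [-1/10, 7/10, -1/10] . (h_1, h_3, h_4) = 1
  [-3/5, -1/10, 4/5] . (h_1, h_3, h_4) = 1

Solving yields:
  h_1 = 1160/339
  h_3 = 850/339
  h_4 = 1400/339

Starting state is 1, so the expected hitting time is h_1 = 1160/339.

Answer: 1160/339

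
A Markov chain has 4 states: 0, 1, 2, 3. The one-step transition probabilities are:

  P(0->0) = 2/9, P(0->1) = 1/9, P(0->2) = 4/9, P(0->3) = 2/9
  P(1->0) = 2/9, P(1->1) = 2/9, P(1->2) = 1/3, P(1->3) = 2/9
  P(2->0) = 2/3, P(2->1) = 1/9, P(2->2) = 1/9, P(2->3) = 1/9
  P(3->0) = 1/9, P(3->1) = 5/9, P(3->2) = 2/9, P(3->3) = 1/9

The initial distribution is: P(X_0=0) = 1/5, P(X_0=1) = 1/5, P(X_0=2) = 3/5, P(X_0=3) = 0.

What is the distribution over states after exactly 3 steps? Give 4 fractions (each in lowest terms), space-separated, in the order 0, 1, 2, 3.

Answer: 419/1215 776/3645 67/243 607/3645

Derivation:
Propagating the distribution step by step (d_{t+1} = d_t * P):
d_0 = (0=1/5, 1=1/5, 2=3/5, 3=0)
  d_1[0] = 1/5*2/9 + 1/5*2/9 + 3/5*2/3 + 0*1/9 = 22/45
  d_1[1] = 1/5*1/9 + 1/5*2/9 + 3/5*1/9 + 0*5/9 = 2/15
  d_1[2] = 1/5*4/9 + 1/5*1/3 + 3/5*1/9 + 0*2/9 = 2/9
  d_1[3] = 1/5*2/9 + 1/5*2/9 + 3/5*1/9 + 0*1/9 = 7/45
d_1 = (0=22/45, 1=2/15, 2=2/9, 3=7/45)
  d_2[0] = 22/45*2/9 + 2/15*2/9 + 2/9*2/3 + 7/45*1/9 = 41/135
  d_2[1] = 22/45*1/9 + 2/15*2/9 + 2/9*1/9 + 7/45*5/9 = 79/405
  d_2[2] = 22/45*4/9 + 2/15*1/3 + 2/9*1/9 + 7/45*2/9 = 26/81
  d_2[3] = 22/45*2/9 + 2/15*2/9 + 2/9*1/9 + 7/45*1/9 = 73/405
d_2 = (0=41/135, 1=79/405, 2=26/81, 3=73/405)
  d_3[0] = 41/135*2/9 + 79/405*2/9 + 26/81*2/3 + 73/405*1/9 = 419/1215
  d_3[1] = 41/135*1/9 + 79/405*2/9 + 26/81*1/9 + 73/405*5/9 = 776/3645
  d_3[2] = 41/135*4/9 + 79/405*1/3 + 26/81*1/9 + 73/405*2/9 = 67/243
  d_3[3] = 41/135*2/9 + 79/405*2/9 + 26/81*1/9 + 73/405*1/9 = 607/3645
d_3 = (0=419/1215, 1=776/3645, 2=67/243, 3=607/3645)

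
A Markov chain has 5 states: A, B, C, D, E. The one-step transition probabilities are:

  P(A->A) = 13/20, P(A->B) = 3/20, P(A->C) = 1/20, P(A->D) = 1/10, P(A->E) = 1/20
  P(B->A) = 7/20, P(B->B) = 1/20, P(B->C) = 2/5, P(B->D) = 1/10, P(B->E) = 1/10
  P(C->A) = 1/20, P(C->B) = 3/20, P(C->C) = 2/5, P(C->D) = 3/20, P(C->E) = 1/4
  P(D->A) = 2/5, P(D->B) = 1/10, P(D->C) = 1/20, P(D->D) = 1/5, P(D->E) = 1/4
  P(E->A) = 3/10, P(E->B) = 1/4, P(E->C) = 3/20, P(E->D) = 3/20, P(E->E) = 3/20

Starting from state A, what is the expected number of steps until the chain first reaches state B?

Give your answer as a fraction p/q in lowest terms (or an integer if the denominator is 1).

Let h_i = expected steps to first reach B from state i.
Boundary: h_B = 0.
First-step equations for the other states:
  h_A = 1 + 13/20*h_A + 3/20*h_B + 1/20*h_C + 1/10*h_D + 1/20*h_E
  h_C = 1 + 1/20*h_A + 3/20*h_B + 2/5*h_C + 3/20*h_D + 1/4*h_E
  h_D = 1 + 2/5*h_A + 1/10*h_B + 1/20*h_C + 1/5*h_D + 1/4*h_E
  h_E = 1 + 3/10*h_A + 1/4*h_B + 3/20*h_C + 3/20*h_D + 3/20*h_E

Substituting h_B = 0 and rearranging gives the linear system (I - Q) h = 1:
  [7/20, -1/20, -1/10, -1/20] . (h_A, h_C, h_D, h_E) = 1
  [-1/20, 3/5, -3/20, -1/4] . (h_A, h_C, h_D, h_E) = 1
  [-2/5, -1/20, 4/5, -1/4] . (h_A, h_C, h_D, h_E) = 1
  [-3/10, -3/20, -3/20, 17/20] . (h_A, h_C, h_D, h_E) = 1

Solving yields:
  h_A = 26720/4121
  h_C = 77560/12363
  h_D = 82600/12363
  h_E = 23700/4121

Starting state is A, so the expected hitting time is h_A = 26720/4121.

Answer: 26720/4121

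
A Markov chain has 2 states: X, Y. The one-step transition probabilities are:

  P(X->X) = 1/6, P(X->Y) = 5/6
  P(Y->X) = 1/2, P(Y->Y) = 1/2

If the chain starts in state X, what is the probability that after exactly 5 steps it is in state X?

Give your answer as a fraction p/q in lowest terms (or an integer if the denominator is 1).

Answer: 181/486

Derivation:
Computing P^5 by repeated multiplication:
P^1 =
  X: [1/6, 5/6]
  Y: [1/2, 1/2]
P^2 =
  X: [4/9, 5/9]
  Y: [1/3, 2/3]
P^3 =
  X: [19/54, 35/54]
  Y: [7/18, 11/18]
P^4 =
  X: [31/81, 50/81]
  Y: [10/27, 17/27]
P^5 =
  X: [181/486, 305/486]
  Y: [61/162, 101/162]

(P^5)[X -> X] = 181/486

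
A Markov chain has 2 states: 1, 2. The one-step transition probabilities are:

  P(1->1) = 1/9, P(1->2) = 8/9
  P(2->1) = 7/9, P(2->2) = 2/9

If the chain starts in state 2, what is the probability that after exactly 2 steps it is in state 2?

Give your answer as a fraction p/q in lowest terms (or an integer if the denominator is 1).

Computing P^2 by repeated multiplication:
P^1 =
  1: [1/9, 8/9]
  2: [7/9, 2/9]
P^2 =
  1: [19/27, 8/27]
  2: [7/27, 20/27]

(P^2)[2 -> 2] = 20/27

Answer: 20/27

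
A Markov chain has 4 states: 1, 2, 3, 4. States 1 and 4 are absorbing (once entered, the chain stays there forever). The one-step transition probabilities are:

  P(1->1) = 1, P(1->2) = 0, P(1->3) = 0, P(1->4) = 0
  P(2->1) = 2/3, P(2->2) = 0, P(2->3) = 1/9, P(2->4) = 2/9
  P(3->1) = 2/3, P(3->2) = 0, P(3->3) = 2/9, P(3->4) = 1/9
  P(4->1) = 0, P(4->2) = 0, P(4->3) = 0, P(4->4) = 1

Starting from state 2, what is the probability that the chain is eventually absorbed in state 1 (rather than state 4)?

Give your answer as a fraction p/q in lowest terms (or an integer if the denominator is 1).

Let a_i = P(absorbed in 1 | start in state i).
Boundary conditions: a_1 = 1, a_4 = 0.
For each transient state i, a_i = sum_j P(i->j) * a_j:
  a_2 = 2/3*a_1 + 0*a_2 + 1/9*a_3 + 2/9*a_4
  a_3 = 2/3*a_1 + 0*a_2 + 2/9*a_3 + 1/9*a_4

Substituting a_1 = 1 and a_4 = 0, rearrange to (I - Q) a = r where r[i] = P(i -> 1):
  [1, -1/9] . (a_2, a_3) = 2/3
  [0, 7/9] . (a_2, a_3) = 2/3

Solving yields:
  a_2 = 16/21
  a_3 = 6/7

Starting state is 2, so the absorption probability is a_2 = 16/21.

Answer: 16/21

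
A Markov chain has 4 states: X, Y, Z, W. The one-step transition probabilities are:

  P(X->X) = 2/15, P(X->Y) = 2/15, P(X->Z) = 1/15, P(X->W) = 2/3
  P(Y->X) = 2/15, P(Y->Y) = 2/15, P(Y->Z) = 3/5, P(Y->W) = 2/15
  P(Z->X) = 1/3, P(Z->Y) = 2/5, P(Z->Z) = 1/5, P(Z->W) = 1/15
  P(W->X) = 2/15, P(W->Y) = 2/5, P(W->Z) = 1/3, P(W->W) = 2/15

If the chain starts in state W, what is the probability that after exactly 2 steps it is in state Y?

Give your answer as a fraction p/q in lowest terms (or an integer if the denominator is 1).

Computing P^2 by repeated multiplication:
P^1 =
  X: [2/15, 2/15, 1/15, 2/3]
  Y: [2/15, 2/15, 3/5, 2/15]
  Z: [1/3, 2/5, 1/5, 1/15]
  W: [2/15, 2/5, 1/3, 2/15]
P^2 =
  X: [11/75, 74/225, 73/225, 1/5]
  Y: [19/75, 74/225, 19/75, 37/225]
  Z: [13/75, 46/225, 73/225, 67/225]
  W: [1/5, 58/225, 9/25, 41/225]

(P^2)[W -> Y] = 58/225

Answer: 58/225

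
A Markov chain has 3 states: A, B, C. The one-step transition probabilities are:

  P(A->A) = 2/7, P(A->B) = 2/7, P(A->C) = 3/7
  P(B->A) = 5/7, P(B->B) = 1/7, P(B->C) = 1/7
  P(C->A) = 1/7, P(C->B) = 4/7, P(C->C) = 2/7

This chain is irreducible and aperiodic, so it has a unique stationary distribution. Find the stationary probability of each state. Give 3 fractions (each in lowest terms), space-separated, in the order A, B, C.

Answer: 13/34 11/34 5/17

Derivation:
The stationary distribution satisfies pi = pi * P, i.e.:
  pi_A = 2/7*pi_A + 5/7*pi_B + 1/7*pi_C
  pi_B = 2/7*pi_A + 1/7*pi_B + 4/7*pi_C
  pi_C = 3/7*pi_A + 1/7*pi_B + 2/7*pi_C
with normalization: pi_A + pi_B + pi_C = 1.

Using the first 2 balance equations plus normalization, the linear system A*pi = b is:
  [-5/7, 5/7, 1/7] . pi = 0
  [2/7, -6/7, 4/7] . pi = 0
  [1, 1, 1] . pi = 1

Solving yields:
  pi_A = 13/34
  pi_B = 11/34
  pi_C = 5/17

Verification (pi * P):
  13/34*2/7 + 11/34*5/7 + 5/17*1/7 = 13/34 = pi_A  (ok)
  13/34*2/7 + 11/34*1/7 + 5/17*4/7 = 11/34 = pi_B  (ok)
  13/34*3/7 + 11/34*1/7 + 5/17*2/7 = 5/17 = pi_C  (ok)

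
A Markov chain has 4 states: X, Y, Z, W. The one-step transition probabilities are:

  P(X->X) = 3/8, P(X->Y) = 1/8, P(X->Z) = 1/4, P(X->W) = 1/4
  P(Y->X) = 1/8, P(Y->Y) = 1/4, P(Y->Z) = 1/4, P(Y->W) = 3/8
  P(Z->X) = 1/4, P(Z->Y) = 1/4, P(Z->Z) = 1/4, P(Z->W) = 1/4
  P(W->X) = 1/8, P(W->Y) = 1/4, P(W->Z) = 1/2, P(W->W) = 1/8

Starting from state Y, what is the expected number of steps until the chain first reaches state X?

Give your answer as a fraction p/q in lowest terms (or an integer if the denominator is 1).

Let h_i = expected steps to first reach X from state i.
Boundary: h_X = 0.
First-step equations for the other states:
  h_Y = 1 + 1/8*h_X + 1/4*h_Y + 1/4*h_Z + 3/8*h_W
  h_Z = 1 + 1/4*h_X + 1/4*h_Y + 1/4*h_Z + 1/4*h_W
  h_W = 1 + 1/8*h_X + 1/4*h_Y + 1/2*h_Z + 1/8*h_W

Substituting h_X = 0 and rearranging gives the linear system (I - Q) h = 1:
  [3/4, -1/4, -3/8] . (h_Y, h_Z, h_W) = 1
  [-1/4, 3/4, -1/4] . (h_Y, h_Z, h_W) = 1
  [-1/4, -1/2, 7/8] . (h_Y, h_Z, h_W) = 1

Solving yields:
  h_Y = 164/27
  h_Z = 16/3
  h_W = 160/27

Starting state is Y, so the expected hitting time is h_Y = 164/27.

Answer: 164/27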